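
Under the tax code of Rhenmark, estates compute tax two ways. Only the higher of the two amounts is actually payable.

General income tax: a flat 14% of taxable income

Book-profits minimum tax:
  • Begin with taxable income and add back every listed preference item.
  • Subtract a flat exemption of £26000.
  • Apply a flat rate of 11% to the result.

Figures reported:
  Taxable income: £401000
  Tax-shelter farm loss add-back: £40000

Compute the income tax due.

£56140

General income tax:
  £401000 × 14% = £56140

Book-profits minimum tax:
  Adjusted income: £401000 + £40000 = £441000
  Less exemption £26000 → base £415000
  £415000 × 11% = £45650

£56140 > £45650, so the general income tax governs.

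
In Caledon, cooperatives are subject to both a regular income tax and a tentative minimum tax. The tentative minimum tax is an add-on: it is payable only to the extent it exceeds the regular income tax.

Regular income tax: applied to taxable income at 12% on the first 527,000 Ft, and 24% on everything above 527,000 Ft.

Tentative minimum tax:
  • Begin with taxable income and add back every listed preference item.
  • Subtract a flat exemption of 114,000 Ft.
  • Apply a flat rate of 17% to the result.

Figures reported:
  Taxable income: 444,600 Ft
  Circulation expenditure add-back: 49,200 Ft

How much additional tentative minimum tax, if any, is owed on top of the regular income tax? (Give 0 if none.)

11,214 Ft

Regular income tax:
  444,600 Ft × 12% = 53,352 Ft

Tentative minimum tax:
  Adjusted income: 444,600 Ft + 49,200 Ft = 493,800 Ft
  Less exemption 114,000 Ft → base 379,800 Ft
  379,800 Ft × 17% = 64,566 Ft

Excess of tentative minimum tax over regular income tax: 64,566 Ft − 53,352 Ft = 11,214 Ft.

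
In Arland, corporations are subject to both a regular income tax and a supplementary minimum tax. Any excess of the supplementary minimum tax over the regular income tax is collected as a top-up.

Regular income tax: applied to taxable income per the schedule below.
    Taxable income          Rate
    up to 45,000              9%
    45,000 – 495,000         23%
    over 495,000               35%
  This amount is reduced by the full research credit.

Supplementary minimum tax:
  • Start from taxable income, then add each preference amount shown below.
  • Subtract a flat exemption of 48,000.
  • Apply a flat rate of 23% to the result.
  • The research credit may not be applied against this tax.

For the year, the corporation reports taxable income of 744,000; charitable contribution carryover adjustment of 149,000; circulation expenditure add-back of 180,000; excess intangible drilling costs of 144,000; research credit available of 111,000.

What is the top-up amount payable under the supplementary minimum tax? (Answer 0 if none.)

185,170

Regular income tax:
  45,000 × 9% = 4,050
  450,000 × 23% = 103,500
  249,000 × 35% = 87,150
  → 194,700
  Less research credit 111,000 → 83,700

Supplementary minimum tax:
  Adjusted income: 744,000 + 149,000 + 180,000 + 144,000 = 1,217,000
  Less exemption 48,000 → base 1,169,000
  1,169,000 × 23% = 268,870

Excess of supplementary minimum tax over regular income tax: 268,870 − 83,700 = 185,170.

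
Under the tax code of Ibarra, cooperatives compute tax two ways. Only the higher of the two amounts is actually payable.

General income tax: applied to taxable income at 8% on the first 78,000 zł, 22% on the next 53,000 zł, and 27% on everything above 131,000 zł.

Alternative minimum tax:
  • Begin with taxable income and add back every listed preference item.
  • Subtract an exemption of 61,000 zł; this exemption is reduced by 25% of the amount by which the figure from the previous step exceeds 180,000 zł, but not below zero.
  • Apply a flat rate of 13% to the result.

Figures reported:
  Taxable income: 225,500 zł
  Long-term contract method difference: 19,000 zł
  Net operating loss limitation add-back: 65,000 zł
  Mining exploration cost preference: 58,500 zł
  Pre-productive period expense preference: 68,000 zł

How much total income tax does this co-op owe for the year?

Alternative minimum tax:
  Adjusted income: 225,500 zł + 19,000 zł + 65,000 zł + 58,500 zł + 68,000 zł = 436,000 zł
  Exemption: 25% × (436,000 zł − 180,000 zł) = 64,000 zł ≥ 61,000 zł, so the exemption is fully phased out
  Base: 436,000 zł − 0 zł = 436,000 zł
  436,000 zł × 13% = 56,680 zł

General income tax:
  78,000 zł × 8% = 6,240 zł
  53,000 zł × 22% = 11,660 zł
  94,500 zł × 27% = 25,515 zł
  → 43,415 zł

56,680 zł > 43,415 zł, so the alternative minimum tax is the binding amount.

56,680 zł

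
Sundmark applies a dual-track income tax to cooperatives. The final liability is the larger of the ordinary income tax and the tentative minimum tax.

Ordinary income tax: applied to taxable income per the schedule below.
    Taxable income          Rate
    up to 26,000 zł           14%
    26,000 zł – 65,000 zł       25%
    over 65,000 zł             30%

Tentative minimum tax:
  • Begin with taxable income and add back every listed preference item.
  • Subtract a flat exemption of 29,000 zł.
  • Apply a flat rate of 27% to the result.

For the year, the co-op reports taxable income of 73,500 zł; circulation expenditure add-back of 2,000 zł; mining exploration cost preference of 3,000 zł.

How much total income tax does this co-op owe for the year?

Tentative minimum tax:
  Adjusted income: 73,500 zł + 2,000 zł + 3,000 zł = 78,500 zł
  Less exemption 29,000 zł → base 49,500 zł
  49,500 zł × 27% = 13,365 zł

Ordinary income tax:
  26,000 zł × 14% = 3,640 zł
  39,000 zł × 25% = 9,750 zł
  8,500 zł × 30% = 2,550 zł
  → 15,940 zł

15,940 zł > 13,365 zł, so the ordinary income tax governs.

15,940 zł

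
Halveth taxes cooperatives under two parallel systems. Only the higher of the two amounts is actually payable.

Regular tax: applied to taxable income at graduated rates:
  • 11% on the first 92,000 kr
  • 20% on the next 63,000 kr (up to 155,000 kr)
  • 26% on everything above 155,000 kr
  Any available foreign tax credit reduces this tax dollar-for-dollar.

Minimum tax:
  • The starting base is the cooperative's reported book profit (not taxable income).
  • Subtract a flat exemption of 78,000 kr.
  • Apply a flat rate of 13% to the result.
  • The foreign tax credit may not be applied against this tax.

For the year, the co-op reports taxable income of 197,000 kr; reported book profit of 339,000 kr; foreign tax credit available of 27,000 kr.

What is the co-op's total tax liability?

33,930 kr

Regular tax:
  92,000 kr × 11% = 10,120 kr
  63,000 kr × 20% = 12,600 kr
  42,000 kr × 26% = 10,920 kr
  → 33,640 kr
  Less foreign tax credit 27,000 kr → 6,640 kr

Minimum tax:
  Base (reported book profit): 339,000 kr
  Less exemption 78,000 kr → base 261,000 kr
  261,000 kr × 13% = 33,930 kr

33,930 kr > 6,640 kr, so the minimum tax is the binding amount.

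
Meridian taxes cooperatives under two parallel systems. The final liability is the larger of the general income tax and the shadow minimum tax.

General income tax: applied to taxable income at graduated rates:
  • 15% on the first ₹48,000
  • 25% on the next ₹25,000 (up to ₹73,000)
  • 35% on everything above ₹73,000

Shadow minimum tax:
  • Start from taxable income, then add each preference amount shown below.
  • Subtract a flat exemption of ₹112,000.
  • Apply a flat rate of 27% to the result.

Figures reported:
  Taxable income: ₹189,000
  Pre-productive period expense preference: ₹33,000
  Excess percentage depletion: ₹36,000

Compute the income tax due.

General income tax:
  ₹48,000 × 15% = ₹7,200
  ₹25,000 × 25% = ₹6,250
  ₹116,000 × 35% = ₹40,600
  → ₹54,050

Shadow minimum tax:
  Adjusted income: ₹189,000 + ₹33,000 + ₹36,000 = ₹258,000
  Less exemption ₹112,000 → base ₹146,000
  ₹146,000 × 27% = ₹39,420

₹54,050 > ₹39,420, so the general income tax governs.

₹54,050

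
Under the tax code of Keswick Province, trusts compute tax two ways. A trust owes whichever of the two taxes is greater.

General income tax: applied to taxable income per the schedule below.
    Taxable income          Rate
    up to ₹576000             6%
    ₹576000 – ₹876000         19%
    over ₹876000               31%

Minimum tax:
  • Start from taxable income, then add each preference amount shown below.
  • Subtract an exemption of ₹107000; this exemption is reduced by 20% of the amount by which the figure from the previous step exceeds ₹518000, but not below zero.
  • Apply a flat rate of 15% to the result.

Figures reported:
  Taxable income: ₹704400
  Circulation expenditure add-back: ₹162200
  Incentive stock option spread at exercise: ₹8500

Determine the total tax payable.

₹125928

Minimum tax:
  Adjusted income: ₹704400 + ₹162200 + ₹8500 = ₹875100
  Exemption: ₹107000 − 20% × (₹875100 − ₹518000) = ₹107000 − ₹71420 = ₹35580
  Base: ₹875100 − ₹35580 = ₹839520
  ₹839520 × 15% = ₹125928

General income tax:
  ₹576000 × 6% = ₹34560
  ₹128400 × 19% = ₹24396
  → ₹58956

₹125928 > ₹58956, so the minimum tax is the binding amount.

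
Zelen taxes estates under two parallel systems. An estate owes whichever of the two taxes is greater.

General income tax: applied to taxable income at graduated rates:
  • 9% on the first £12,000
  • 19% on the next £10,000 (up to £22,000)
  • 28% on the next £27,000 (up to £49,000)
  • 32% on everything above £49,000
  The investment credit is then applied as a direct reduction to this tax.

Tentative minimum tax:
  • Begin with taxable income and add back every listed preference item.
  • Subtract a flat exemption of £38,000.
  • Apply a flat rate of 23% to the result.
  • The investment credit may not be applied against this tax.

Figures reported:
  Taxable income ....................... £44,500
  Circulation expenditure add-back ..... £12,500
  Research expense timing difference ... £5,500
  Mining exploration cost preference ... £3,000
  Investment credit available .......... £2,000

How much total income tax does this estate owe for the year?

General income tax:
  £12,000 × 9% = £1,080
  £10,000 × 19% = £1,900
  £22,500 × 28% = £6,300
  → £9,280
  Less investment credit £2,000 → £7,280

Tentative minimum tax:
  Adjusted income: £44,500 + £12,500 + £5,500 + £3,000 = £65,500
  Less exemption £38,000 → base £27,500
  £27,500 × 23% = £6,325

£7,280 > £6,325, so the general income tax governs.

£7,280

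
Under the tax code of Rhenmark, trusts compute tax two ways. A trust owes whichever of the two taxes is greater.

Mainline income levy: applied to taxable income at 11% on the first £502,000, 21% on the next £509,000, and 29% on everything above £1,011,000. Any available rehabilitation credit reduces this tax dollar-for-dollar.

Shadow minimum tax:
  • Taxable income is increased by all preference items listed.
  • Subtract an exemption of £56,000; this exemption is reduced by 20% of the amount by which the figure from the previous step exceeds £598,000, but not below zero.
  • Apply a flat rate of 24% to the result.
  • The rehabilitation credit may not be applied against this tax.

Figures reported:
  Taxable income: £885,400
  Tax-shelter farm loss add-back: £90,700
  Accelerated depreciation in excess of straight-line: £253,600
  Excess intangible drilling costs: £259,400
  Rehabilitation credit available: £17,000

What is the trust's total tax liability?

Mainline income levy:
  £502,000 × 11% = £55,220
  £383,400 × 21% = £80,514
  → £135,734
  Less rehabilitation credit £17,000 → £118,734

Shadow minimum tax:
  Adjusted income: £885,400 + £90,700 + £253,600 + £259,400 = £1,489,100
  Exemption: 20% × (£1,489,100 − £598,000) = £178,220 ≥ £56,000, so the exemption is fully phased out
  Base: £1,489,100 − £0 = £1,489,100
  £1,489,100 × 24% = £357,384

£357,384 > £118,734, so the shadow minimum tax is the binding amount.

£357,384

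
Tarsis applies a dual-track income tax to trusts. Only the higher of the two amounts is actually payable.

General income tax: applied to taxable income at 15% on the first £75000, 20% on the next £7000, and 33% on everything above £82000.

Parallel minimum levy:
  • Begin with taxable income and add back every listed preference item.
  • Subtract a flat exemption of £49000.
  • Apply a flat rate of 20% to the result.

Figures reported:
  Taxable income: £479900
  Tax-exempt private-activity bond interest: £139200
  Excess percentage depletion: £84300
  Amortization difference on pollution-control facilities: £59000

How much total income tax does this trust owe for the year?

Parallel minimum levy:
  Adjusted income: £479900 + £139200 + £84300 + £59000 = £762400
  Less exemption £49000 → base £713400
  £713400 × 20% = £142680

General income tax:
  £75000 × 15% = £11250
  £7000 × 20% = £1400
  £397900 × 33% = £131307
  → £143957

£143957 > £142680, so the general income tax governs.

£143957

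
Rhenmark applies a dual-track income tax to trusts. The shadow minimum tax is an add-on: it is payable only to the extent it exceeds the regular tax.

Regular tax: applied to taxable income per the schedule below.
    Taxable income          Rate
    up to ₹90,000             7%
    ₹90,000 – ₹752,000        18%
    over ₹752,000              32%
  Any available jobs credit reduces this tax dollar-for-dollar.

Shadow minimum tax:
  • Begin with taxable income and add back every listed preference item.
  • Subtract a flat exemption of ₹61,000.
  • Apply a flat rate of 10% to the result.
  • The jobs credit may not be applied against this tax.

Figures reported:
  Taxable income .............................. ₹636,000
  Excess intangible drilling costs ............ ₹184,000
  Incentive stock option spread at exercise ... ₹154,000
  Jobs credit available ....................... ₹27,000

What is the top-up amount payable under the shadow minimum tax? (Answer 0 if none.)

₹13,720

Shadow minimum tax:
  Adjusted income: ₹636,000 + ₹184,000 + ₹154,000 = ₹974,000
  Less exemption ₹61,000 → base ₹913,000
  ₹913,000 × 10% = ₹91,300

Regular tax:
  ₹90,000 × 7% = ₹6,300
  ₹546,000 × 18% = ₹98,280
  → ₹104,580
  Less jobs credit ₹27,000 → ₹77,580

Excess of shadow minimum tax over regular tax: ₹91,300 − ₹77,580 = ₹13,720.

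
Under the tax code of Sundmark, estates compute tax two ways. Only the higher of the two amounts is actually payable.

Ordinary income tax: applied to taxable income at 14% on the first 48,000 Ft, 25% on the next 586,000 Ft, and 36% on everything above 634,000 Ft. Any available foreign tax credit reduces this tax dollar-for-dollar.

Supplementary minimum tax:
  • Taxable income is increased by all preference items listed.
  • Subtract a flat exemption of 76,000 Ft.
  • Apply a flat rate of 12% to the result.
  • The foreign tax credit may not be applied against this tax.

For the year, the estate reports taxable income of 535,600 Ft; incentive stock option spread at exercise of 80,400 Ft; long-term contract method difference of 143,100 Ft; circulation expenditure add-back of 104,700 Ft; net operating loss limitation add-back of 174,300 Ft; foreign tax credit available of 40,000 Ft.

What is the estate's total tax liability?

Ordinary income tax:
  48,000 Ft × 14% = 6,720 Ft
  487,600 Ft × 25% = 121,900 Ft
  → 128,620 Ft
  Less foreign tax credit 40,000 Ft → 88,620 Ft

Supplementary minimum tax:
  Adjusted income: 535,600 Ft + 80,400 Ft + 143,100 Ft + 104,700 Ft + 174,300 Ft = 1,038,100 Ft
  Less exemption 76,000 Ft → base 962,100 Ft
  962,100 Ft × 12% = 115,452 Ft

115,452 Ft > 88,620 Ft, so the supplementary minimum tax is the binding amount.

115,452 Ft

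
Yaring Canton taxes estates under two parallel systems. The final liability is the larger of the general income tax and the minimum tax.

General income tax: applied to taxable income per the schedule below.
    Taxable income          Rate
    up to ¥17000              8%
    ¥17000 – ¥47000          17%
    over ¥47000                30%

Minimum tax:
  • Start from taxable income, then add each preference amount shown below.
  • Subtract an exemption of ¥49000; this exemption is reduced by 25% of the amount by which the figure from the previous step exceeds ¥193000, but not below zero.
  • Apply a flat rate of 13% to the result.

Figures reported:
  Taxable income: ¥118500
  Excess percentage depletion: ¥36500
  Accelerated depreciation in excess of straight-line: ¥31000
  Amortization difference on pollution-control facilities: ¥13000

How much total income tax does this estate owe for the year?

¥27910

General income tax:
  ¥17000 × 8% = ¥1360
  ¥30000 × 17% = ¥5100
  ¥71500 × 30% = ¥21450
  → ¥27910

Minimum tax:
  Adjusted income: ¥118500 + ¥36500 + ¥31000 + ¥13000 = ¥199000
  Exemption: ¥49000 − 25% × (¥199000 − ¥193000) = ¥49000 − ¥1500 = ¥47500
  Base: ¥199000 − ¥47500 = ¥151500
  ¥151500 × 13% = ¥19695

¥27910 > ¥19695, so the general income tax governs.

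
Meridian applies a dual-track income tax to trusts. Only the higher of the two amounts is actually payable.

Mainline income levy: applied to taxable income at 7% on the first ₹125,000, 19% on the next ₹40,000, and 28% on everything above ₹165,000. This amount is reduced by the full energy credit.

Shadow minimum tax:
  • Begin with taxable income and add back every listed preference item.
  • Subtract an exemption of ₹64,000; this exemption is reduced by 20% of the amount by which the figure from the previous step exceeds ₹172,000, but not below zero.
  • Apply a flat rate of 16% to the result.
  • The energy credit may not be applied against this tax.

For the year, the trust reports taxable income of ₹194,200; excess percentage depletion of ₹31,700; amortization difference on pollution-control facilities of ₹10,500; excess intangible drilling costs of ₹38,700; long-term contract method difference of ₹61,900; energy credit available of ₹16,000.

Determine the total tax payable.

Shadow minimum tax:
  Adjusted income: ₹194,200 + ₹31,700 + ₹10,500 + ₹38,700 + ₹61,900 = ₹337,000
  Exemption: ₹64,000 − 20% × (₹337,000 − ₹172,000) = ₹64,000 − ₹33,000 = ₹31,000
  Base: ₹337,000 − ₹31,000 = ₹306,000
  ₹306,000 × 16% = ₹48,960

Mainline income levy:
  ₹125,000 × 7% = ₹8,750
  ₹40,000 × 19% = ₹7,600
  ₹29,200 × 28% = ₹8,176
  → ₹24,526
  Less energy credit ₹16,000 → ₹8,526

₹48,960 > ₹8,526, so the shadow minimum tax is the binding amount.

₹48,960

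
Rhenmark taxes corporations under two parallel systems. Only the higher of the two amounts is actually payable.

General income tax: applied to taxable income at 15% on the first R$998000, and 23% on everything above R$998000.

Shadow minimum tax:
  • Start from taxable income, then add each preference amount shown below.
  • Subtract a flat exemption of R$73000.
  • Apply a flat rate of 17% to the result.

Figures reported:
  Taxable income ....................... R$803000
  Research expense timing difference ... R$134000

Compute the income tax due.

Shadow minimum tax:
  Adjusted income: R$803000 + R$134000 = R$937000
  Less exemption R$73000 → base R$864000
  R$864000 × 17% = R$146880

General income tax:
  R$803000 × 15% = R$120450

R$146880 > R$120450, so the shadow minimum tax is the binding amount.

R$146880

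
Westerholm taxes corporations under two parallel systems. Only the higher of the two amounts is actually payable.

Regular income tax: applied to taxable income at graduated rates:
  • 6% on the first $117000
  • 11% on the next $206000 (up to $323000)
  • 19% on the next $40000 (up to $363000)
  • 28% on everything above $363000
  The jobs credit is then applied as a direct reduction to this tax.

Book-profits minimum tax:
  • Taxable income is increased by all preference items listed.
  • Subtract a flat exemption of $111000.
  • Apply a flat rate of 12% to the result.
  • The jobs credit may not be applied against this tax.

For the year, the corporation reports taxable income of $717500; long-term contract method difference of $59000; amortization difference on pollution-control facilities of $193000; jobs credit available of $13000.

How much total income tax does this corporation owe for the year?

$123540

Regular income tax:
  $117000 × 6% = $7020
  $206000 × 11% = $22660
  $40000 × 19% = $7600
  $354500 × 28% = $99260
  → $136540
  Less jobs credit $13000 → $123540

Book-profits minimum tax:
  Adjusted income: $717500 + $59000 + $193000 = $969500
  Less exemption $111000 → base $858500
  $858500 × 12% = $103020

$123540 > $103020, so the regular income tax governs.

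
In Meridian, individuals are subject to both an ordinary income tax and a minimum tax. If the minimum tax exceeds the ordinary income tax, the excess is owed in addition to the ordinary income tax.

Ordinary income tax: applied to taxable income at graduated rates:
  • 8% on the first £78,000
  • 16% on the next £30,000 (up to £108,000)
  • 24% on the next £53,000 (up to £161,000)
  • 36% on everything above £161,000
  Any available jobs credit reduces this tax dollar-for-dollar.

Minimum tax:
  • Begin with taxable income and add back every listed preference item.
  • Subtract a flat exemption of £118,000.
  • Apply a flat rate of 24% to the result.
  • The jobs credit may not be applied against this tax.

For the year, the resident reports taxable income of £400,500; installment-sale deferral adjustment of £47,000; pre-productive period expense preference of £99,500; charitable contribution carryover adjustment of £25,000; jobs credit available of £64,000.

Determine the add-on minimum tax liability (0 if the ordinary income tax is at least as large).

£62,980

Minimum tax:
  Adjusted income: £400,500 + £47,000 + £99,500 + £25,000 = £572,000
  Less exemption £118,000 → base £454,000
  £454,000 × 24% = £108,960

Ordinary income tax:
  £78,000 × 8% = £6,240
  £30,000 × 16% = £4,800
  £53,000 × 24% = £12,720
  £239,500 × 36% = £86,220
  → £109,980
  Less jobs credit £64,000 → £45,980

Excess of minimum tax over ordinary income tax: £108,960 − £45,980 = £62,980.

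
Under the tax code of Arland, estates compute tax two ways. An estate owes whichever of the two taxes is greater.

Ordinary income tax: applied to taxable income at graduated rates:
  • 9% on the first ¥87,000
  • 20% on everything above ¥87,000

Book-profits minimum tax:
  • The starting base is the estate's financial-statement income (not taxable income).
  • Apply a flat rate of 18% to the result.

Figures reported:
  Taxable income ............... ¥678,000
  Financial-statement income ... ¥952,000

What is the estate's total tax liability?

Ordinary income tax:
  ¥87,000 × 9% = ¥7,830
  ¥591,000 × 20% = ¥118,200
  → ¥126,030

Book-profits minimum tax:
  Base (financial-statement income): ¥952,000
  ¥952,000 × 18% = ¥171,360

¥171,360 > ¥126,030, so the book-profits minimum tax is the binding amount.

¥171,360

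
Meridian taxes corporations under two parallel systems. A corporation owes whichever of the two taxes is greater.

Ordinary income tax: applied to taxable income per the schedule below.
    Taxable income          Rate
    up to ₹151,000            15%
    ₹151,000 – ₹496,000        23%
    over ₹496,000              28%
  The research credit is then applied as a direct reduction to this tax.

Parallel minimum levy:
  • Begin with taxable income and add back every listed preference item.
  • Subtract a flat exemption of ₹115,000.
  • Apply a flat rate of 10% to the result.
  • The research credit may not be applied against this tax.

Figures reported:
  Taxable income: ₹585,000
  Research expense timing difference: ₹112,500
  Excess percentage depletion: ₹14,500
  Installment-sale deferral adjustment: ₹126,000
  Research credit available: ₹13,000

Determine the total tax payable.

₹113,920

Parallel minimum levy:
  Adjusted income: ₹585,000 + ₹112,500 + ₹14,500 + ₹126,000 = ₹838,000
  Less exemption ₹115,000 → base ₹723,000
  ₹723,000 × 10% = ₹72,300

Ordinary income tax:
  ₹151,000 × 15% = ₹22,650
  ₹345,000 × 23% = ₹79,350
  ₹89,000 × 28% = ₹24,920
  → ₹126,920
  Less research credit ₹13,000 → ₹113,920

₹113,920 > ₹72,300, so the ordinary income tax governs.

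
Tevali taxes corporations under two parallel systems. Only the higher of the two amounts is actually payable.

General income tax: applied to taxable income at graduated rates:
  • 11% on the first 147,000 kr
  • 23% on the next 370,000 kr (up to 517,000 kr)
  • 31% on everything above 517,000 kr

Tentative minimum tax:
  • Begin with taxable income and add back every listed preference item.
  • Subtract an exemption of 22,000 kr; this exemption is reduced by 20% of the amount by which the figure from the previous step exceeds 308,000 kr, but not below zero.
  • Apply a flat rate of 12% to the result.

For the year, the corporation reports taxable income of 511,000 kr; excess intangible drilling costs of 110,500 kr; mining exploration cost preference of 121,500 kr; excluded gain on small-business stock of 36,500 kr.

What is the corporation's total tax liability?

99,890 kr

Tentative minimum tax:
  Adjusted income: 511,000 kr + 110,500 kr + 121,500 kr + 36,500 kr = 779,500 kr
  Exemption: 20% × (779,500 kr − 308,000 kr) = 94,300 kr ≥ 22,000 kr, so the exemption is fully phased out
  Base: 779,500 kr − 0 kr = 779,500 kr
  779,500 kr × 12% = 93,540 kr

General income tax:
  147,000 kr × 11% = 16,170 kr
  364,000 kr × 23% = 83,720 kr
  → 99,890 kr

99,890 kr > 93,540 kr, so the general income tax governs.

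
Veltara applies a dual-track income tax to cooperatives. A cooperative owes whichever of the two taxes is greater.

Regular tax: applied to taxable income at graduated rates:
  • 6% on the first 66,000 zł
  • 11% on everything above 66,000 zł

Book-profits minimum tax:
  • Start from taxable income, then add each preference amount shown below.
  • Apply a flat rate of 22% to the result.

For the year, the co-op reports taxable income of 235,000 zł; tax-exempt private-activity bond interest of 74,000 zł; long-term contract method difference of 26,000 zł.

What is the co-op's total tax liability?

Regular tax:
  66,000 zł × 6% = 3,960 zł
  169,000 zł × 11% = 18,590 zł
  → 22,550 zł

Book-profits minimum tax:
  Adjusted income: 235,000 zł + 74,000 zł + 26,000 zł = 335,000 zł
  335,000 zł × 22% = 73,700 zł

73,700 zł > 22,550 zł, so the book-profits minimum tax is the binding amount.

73,700 zł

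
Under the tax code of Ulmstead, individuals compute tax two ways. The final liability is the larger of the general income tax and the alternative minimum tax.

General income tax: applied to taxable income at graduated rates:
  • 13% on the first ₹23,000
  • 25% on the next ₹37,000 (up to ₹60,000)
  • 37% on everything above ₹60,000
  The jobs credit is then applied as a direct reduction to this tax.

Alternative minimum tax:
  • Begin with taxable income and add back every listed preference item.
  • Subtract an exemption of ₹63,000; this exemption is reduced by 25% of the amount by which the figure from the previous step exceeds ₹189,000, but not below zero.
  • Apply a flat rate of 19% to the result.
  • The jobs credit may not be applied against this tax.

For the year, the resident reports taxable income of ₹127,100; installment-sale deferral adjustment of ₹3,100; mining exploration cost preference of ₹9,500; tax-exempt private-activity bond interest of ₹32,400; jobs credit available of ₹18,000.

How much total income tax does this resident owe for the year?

₹20,729

Alternative minimum tax:
  Adjusted income: ₹127,100 + ₹3,100 + ₹9,500 + ₹32,400 = ₹172,100
  Exemption: ₹172,100 ≤ ₹189,000, so full ₹63,000 applies
  Base: ₹172,100 − ₹63,000 = ₹109,100
  ₹109,100 × 19% = ₹20,729

General income tax:
  ₹23,000 × 13% = ₹2,990
  ₹37,000 × 25% = ₹9,250
  ₹67,100 × 37% = ₹24,827
  → ₹37,067
  Less jobs credit ₹18,000 → ₹19,067

₹20,729 > ₹19,067, so the alternative minimum tax is the binding amount.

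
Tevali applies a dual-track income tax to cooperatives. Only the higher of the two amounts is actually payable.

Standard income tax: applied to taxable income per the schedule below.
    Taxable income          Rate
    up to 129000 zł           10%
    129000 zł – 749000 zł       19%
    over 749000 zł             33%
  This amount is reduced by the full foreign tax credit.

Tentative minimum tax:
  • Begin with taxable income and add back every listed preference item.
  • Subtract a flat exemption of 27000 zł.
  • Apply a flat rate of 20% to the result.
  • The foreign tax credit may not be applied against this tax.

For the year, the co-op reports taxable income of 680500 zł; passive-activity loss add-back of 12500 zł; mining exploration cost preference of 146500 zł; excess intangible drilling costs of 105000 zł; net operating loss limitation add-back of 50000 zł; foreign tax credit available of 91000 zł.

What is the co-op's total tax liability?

193500 zł

Standard income tax:
  129000 zł × 10% = 12900 zł
  551500 zł × 19% = 104785 zł
  → 117685 zł
  Less foreign tax credit 91000 zł → 26685 zł

Tentative minimum tax:
  Adjusted income: 680500 zł + 12500 zł + 146500 zł + 105000 zł + 50000 zł = 994500 zł
  Less exemption 27000 zł → base 967500 zł
  967500 zł × 20% = 193500 zł

193500 zł > 26685 zł, so the tentative minimum tax is the binding amount.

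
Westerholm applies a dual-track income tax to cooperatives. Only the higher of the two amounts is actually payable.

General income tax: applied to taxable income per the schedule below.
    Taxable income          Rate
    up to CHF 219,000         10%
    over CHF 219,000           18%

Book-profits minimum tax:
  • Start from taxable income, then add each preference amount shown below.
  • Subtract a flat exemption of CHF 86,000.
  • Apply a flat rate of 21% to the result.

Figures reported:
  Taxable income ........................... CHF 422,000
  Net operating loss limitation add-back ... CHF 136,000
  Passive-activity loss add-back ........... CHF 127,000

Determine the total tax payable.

CHF 125,790

General income tax:
  CHF 219,000 × 10% = CHF 21,900
  CHF 203,000 × 18% = CHF 36,540
  → CHF 58,440

Book-profits minimum tax:
  Adjusted income: CHF 422,000 + CHF 136,000 + CHF 127,000 = CHF 685,000
  Less exemption CHF 86,000 → base CHF 599,000
  CHF 599,000 × 21% = CHF 125,790

CHF 125,790 > CHF 58,440, so the book-profits minimum tax is the binding amount.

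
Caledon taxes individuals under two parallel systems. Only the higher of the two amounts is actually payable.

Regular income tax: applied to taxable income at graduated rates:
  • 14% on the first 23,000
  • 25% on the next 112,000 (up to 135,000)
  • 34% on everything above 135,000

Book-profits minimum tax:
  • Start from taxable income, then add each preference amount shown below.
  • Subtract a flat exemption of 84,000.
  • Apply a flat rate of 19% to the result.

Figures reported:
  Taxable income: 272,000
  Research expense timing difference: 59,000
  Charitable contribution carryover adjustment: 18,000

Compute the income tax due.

Regular income tax:
  23,000 × 14% = 3,220
  112,000 × 25% = 28,000
  137,000 × 34% = 46,580
  → 77,800

Book-profits minimum tax:
  Adjusted income: 272,000 + 59,000 + 18,000 = 349,000
  Less exemption 84,000 → base 265,000
  265,000 × 19% = 50,350

77,800 > 50,350, so the regular income tax governs.

77,800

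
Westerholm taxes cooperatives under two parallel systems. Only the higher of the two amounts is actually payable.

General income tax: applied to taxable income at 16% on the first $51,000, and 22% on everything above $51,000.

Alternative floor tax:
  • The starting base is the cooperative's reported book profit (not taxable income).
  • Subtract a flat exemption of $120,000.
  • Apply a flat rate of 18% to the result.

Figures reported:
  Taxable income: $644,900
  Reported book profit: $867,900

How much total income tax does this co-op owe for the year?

Alternative floor tax:
  Base (reported book profit): $867,900
  Less exemption $120,000 → base $747,900
  $747,900 × 18% = $134,622

General income tax:
  $51,000 × 16% = $8,160
  $593,900 × 22% = $130,658
  → $138,818

$138,818 > $134,622, so the general income tax governs.

$138,818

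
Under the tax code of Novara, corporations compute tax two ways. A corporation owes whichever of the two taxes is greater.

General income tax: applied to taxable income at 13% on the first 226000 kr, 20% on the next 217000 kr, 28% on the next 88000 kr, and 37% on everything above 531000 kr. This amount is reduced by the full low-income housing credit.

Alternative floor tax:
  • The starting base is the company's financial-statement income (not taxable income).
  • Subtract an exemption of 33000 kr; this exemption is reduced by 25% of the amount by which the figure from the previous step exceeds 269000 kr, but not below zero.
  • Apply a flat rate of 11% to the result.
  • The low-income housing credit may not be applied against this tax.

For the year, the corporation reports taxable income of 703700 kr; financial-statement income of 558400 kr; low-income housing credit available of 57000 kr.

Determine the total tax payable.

Alternative floor tax:
  Base (financial-statement income): 558400 kr
  Exemption: 25% × (558400 kr − 269000 kr) = 72350 kr ≥ 33000 kr, so the exemption is fully phased out
  Base: 558400 kr − 0 kr = 558400 kr
  558400 kr × 11% = 61424 kr

General income tax:
  226000 kr × 13% = 29380 kr
  217000 kr × 20% = 43400 kr
  88000 kr × 28% = 24640 kr
  172700 kr × 37% = 63899 kr
  → 161319 kr
  Less low-income housing credit 57000 kr → 104319 kr

104319 kr > 61424 kr, so the general income tax governs.

104319 kr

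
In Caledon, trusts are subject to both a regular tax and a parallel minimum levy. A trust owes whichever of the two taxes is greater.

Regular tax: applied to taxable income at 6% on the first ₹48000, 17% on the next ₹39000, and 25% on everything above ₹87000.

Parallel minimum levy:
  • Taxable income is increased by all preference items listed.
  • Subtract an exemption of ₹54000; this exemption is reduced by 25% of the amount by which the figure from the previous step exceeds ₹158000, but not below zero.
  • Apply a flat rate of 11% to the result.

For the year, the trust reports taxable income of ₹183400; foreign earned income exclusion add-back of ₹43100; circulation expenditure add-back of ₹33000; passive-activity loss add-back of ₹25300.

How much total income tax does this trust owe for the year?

₹33610

Parallel minimum levy:
  Adjusted income: ₹183400 + ₹43100 + ₹33000 + ₹25300 = ₹284800
  Exemption: ₹54000 − 25% × (₹284800 − ₹158000) = ₹54000 − ₹31700 = ₹22300
  Base: ₹284800 − ₹22300 = ₹262500
  ₹262500 × 11% = ₹28875

Regular tax:
  ₹48000 × 6% = ₹2880
  ₹39000 × 17% = ₹6630
  ₹96400 × 25% = ₹24100
  → ₹33610

₹33610 > ₹28875, so the regular tax governs.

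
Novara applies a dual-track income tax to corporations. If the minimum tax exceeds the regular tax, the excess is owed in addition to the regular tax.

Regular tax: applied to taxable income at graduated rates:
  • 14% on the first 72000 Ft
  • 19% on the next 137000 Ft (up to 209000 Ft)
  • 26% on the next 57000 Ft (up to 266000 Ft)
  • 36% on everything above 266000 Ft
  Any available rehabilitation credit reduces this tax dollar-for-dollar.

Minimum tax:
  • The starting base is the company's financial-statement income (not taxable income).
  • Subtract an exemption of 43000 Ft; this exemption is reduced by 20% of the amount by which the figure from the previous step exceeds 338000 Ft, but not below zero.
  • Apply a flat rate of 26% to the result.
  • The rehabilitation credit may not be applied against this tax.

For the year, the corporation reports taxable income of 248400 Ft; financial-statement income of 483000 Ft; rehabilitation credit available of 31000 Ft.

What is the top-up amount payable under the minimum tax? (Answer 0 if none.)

Regular tax:
  72000 Ft × 14% = 10080 Ft
  137000 Ft × 19% = 26030 Ft
  39400 Ft × 26% = 10244 Ft
  → 46354 Ft
  Less rehabilitation credit 31000 Ft → 15354 Ft

Minimum tax:
  Base (financial-statement income): 483000 Ft
  Exemption: 43000 Ft − 20% × (483000 Ft − 338000 Ft) = 43000 Ft − 29000 Ft = 14000 Ft
  Base: 483000 Ft − 14000 Ft = 469000 Ft
  469000 Ft × 26% = 121940 Ft

Excess of minimum tax over regular tax: 121940 Ft − 15354 Ft = 106586 Ft.

106586 Ft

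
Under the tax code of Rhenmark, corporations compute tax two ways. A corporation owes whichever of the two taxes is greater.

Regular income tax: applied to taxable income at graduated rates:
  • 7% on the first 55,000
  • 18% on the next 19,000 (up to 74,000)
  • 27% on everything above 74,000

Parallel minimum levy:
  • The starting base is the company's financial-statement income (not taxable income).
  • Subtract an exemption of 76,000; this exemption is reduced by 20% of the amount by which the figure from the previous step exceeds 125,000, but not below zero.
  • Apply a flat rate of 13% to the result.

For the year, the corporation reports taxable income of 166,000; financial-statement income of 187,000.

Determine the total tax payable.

32,110

Parallel minimum levy:
  Base (financial-statement income): 187,000
  Exemption: 76,000 − 20% × (187,000 − 125,000) = 76,000 − 12,400 = 63,600
  Base: 187,000 − 63,600 = 123,400
  123,400 × 13% = 16,042

Regular income tax:
  55,000 × 7% = 3,850
  19,000 × 18% = 3,420
  92,000 × 27% = 24,840
  → 32,110

32,110 > 16,042, so the regular income tax governs.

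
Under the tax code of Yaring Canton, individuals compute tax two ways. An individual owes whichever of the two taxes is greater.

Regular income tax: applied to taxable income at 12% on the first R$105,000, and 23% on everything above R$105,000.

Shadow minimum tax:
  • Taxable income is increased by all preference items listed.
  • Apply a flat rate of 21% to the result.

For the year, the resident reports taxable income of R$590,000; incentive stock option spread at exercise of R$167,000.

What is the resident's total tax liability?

R$158,970

Shadow minimum tax:
  Adjusted income: R$590,000 + R$167,000 = R$757,000
  R$757,000 × 21% = R$158,970

Regular income tax:
  R$105,000 × 12% = R$12,600
  R$485,000 × 23% = R$111,550
  → R$124,150

R$158,970 > R$124,150, so the shadow minimum tax is the binding amount.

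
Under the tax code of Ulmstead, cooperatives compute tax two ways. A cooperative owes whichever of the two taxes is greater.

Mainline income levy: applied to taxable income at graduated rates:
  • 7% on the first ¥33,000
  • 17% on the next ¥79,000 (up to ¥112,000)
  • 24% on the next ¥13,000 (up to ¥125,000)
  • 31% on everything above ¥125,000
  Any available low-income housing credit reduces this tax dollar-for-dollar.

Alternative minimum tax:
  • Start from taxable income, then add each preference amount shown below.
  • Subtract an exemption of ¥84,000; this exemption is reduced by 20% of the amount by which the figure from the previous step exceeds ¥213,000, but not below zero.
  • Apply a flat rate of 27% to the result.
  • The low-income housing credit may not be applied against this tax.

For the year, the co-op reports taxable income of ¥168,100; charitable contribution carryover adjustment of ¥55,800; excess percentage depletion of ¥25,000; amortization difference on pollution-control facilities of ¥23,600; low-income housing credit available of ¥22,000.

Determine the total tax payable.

¥54,108

Alternative minimum tax:
  Adjusted income: ¥168,100 + ¥55,800 + ¥25,000 + ¥23,600 = ¥272,500
  Exemption: ¥84,000 − 20% × (¥272,500 − ¥213,000) = ¥84,000 − ¥11,900 = ¥72,100
  Base: ¥272,500 − ¥72,100 = ¥200,400
  ¥200,400 × 27% = ¥54,108

Mainline income levy:
  ¥33,000 × 7% = ¥2,310
  ¥79,000 × 17% = ¥13,430
  ¥13,000 × 24% = ¥3,120
  ¥43,100 × 31% = ¥13,361
  → ¥32,221
  Less low-income housing credit ¥22,000 → ¥10,221

¥54,108 > ¥10,221, so the alternative minimum tax is the binding amount.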